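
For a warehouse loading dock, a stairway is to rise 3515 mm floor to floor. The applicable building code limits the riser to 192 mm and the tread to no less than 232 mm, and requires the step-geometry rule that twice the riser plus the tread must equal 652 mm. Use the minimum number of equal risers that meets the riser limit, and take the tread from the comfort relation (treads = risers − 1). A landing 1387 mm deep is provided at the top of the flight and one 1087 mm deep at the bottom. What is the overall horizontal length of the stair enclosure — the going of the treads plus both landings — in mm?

3515 / 192 = 18.307 → round up to 19 risers.
Each riser is 3515/19 = 185 mm (≤ 192 mm).
T = 652 − 2·185 = 282 mm, which satisfies the 232 mm minimum.
Treads = 19 − 1 = 18; going = 18 × 282 = 5076 mm.
Add landings: 5076 + 1387 + 1087 = 7550 mm.

7550 mm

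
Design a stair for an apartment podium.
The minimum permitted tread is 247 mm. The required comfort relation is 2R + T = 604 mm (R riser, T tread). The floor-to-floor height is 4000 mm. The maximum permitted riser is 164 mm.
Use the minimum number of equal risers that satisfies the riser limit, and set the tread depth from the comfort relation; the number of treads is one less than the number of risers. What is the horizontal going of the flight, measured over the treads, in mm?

At most 164 each: 4000/164 = 24.39, giving 25 risers.
Riser R = 4000 / 25 = 160 mm, within the 164 mm limit.
From 2R + T = 604: T = 604 − 320 = 284 mm.
Treads = 25 − 1 = 24; going = 24 × 284 = 6816 mm.

6816 mm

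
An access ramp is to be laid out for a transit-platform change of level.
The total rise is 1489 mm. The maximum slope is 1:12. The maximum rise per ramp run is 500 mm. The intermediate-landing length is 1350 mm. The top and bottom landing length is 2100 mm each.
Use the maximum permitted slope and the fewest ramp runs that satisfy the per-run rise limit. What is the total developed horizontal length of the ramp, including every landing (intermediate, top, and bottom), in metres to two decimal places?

1489 / 500 = 2.98, so 3 ramp runs are needed. That means 2 intermediate landings.
Horizontal run for 1489 mm of rise at 1:12 is 1489 × 12 = 17868 mm.
Intermediate landings: 2 × 1350 = 2700 mm.
Top and bottom landings: 2 × 2100 = 4200 mm.
Total = 17868 + 2700 + 4200 = 24768 mm.
= 24.77 m.

24.77 m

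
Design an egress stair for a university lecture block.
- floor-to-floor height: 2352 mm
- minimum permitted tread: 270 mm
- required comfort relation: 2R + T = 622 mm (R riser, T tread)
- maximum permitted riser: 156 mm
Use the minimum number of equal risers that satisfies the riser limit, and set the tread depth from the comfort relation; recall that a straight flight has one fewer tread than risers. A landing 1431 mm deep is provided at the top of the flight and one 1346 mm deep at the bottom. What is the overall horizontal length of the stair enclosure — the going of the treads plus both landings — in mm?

2352 / 156 = 15.08, so 16 risers are needed.
R = 2352 ÷ 16 = 147 mm.
Tread T = 622 − 2 × 147 = 328 mm (≥ 270 mm).
Going = (16 − 1) × 328 = 4920 mm.
Enclosure = 4920 + 1431 + 1346 = 7697 mm.

7697 mm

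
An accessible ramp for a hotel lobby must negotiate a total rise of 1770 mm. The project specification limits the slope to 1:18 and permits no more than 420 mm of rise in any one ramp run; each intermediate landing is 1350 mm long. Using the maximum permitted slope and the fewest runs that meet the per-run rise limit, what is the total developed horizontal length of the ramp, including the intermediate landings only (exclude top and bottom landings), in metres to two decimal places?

37.26 m

⌈1770/420⌉ = 5 ramp runs. That means 4 intermediate landings.
Ramp run (horizontal) at 1:18: 1770 × 18 = 31860 mm.
Intermediate landings: 4 × 1350 = 5400 mm.
Developed length = 31860 + 5400 = 37260 mm.
= 37.26 m.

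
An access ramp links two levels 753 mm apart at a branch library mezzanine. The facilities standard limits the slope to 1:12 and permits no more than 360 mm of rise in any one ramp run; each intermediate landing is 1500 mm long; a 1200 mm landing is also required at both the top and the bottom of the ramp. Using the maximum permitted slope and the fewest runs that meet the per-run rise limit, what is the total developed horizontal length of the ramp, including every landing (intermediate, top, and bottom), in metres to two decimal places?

⌈753/360⌉ = 3 ramp runs. That means 2 intermediate landings.
Ramp run (horizontal) at 1:12: 753 × 12 = 9036 mm.
Intermediate landings: 2 × 1500 = 3000 mm.
Top and bottom landings: 2 × 1200 = 2400 mm.
Total = 9036 + 3000 + 2400 = 14436 mm.
= 14.44 m.

14.44 m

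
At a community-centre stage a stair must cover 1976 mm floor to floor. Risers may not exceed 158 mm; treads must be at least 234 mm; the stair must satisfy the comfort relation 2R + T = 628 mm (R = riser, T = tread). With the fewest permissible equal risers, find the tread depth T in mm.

324 mm

1976 / 158 = 12.51, so 13 risers are needed.
Each riser is 1976/13 = 152 mm (≤ 158 mm).
From 2R + T = 628: T = 628 − 304 = 324 mm.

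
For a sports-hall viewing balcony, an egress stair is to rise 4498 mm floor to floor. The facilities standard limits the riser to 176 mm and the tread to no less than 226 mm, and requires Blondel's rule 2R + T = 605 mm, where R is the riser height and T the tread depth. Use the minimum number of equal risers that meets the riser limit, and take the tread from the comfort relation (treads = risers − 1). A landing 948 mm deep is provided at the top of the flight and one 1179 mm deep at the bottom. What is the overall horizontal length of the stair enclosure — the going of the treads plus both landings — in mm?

8602 mm

At most 176 each: 4498/176 = 25.56, giving 26 risers.
R = 4498 ÷ 26 = 173 mm.
From 2R + T = 605: T = 605 − 346 = 259 mm.
26 risers give 25 treads; going = 25 × 259 = 6475 mm.
Enclosure = 6475 + 948 + 1179 = 8602 mm.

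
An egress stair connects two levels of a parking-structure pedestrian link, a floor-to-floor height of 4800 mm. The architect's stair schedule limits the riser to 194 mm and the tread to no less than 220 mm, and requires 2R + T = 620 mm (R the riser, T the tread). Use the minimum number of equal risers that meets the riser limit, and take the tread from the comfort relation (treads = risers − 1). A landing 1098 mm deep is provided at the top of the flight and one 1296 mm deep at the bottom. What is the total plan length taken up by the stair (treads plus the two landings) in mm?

⌈4800/194⌉ = 25 risers.
Each riser is 4800/25 = 192 mm (≤ 194 mm).
T = 620 − 2·192 = 236 mm, which satisfies the 220 mm minimum.
Treads = 25 − 1 = 24; going = 24 × 236 = 5664 mm.
Enclosure = 5664 + 1098 + 1296 = 8058 mm.

8058 mm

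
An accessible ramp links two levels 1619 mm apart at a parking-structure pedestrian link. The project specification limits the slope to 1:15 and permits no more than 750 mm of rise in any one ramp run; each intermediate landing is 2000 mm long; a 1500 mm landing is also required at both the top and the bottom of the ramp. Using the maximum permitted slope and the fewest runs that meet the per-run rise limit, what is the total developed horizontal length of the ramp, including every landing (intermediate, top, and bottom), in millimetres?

At most 750 each: 1619/750 = 2.16, giving 3 ramp runs. That means 2 intermediate landings.
Ramp run (horizontal) at 1:15: 1619 × 15 = 24285 mm.
Intermediate landings: 2 × 2000 = 4000 mm.
Top and bottom landings: 2 × 1500 = 3000 mm.
Total = 24285 + 4000 + 3000 = 31285 mm.

31285 mm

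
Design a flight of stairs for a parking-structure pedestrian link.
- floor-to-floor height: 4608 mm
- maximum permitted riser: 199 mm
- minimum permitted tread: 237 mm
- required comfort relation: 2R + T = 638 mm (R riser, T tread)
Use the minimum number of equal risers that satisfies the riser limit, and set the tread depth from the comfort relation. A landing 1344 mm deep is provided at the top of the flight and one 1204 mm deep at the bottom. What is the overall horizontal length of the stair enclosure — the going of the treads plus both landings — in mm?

8390 mm

4608 / 199 = 23.16, so 24 risers are needed.
R = 4608 ÷ 24 = 192 mm.
T = 638 − 2·192 = 254 mm, which satisfies the 237 mm minimum.
Going = (24 − 1) × 254 = 5842 mm.
Add landings: 5842 + 1344 + 1204 = 8390 mm.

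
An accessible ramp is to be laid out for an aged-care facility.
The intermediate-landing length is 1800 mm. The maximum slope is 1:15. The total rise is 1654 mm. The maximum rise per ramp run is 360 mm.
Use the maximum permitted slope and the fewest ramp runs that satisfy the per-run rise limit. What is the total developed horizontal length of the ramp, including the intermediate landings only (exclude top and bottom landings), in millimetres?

1654 / 360 = 4.59, so 5 ramp runs are needed. That means 4 intermediate landings.
Ramp run (horizontal) at 1:15: 1654 × 15 = 24810 mm.
Intermediate landings: 4 × 1800 = 7200 mm.
Total developed length = 24810 + 7200 = 32010 mm.

32010 mm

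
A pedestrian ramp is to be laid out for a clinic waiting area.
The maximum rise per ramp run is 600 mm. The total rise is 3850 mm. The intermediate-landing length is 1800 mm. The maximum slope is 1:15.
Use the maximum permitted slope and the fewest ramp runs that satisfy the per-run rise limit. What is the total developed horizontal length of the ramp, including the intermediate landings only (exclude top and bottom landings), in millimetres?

68550 mm

3850 / 600 = 6.42, so 7 ramp runs are needed. That means 6 intermediate landings.
Horizontal run for 3850 mm of rise at 1:15 is 3850 × 15 = 57750 mm.
Intermediate landings: 6 × 1800 = 10800 mm.
Total developed length = 57750 + 10800 = 68550 mm.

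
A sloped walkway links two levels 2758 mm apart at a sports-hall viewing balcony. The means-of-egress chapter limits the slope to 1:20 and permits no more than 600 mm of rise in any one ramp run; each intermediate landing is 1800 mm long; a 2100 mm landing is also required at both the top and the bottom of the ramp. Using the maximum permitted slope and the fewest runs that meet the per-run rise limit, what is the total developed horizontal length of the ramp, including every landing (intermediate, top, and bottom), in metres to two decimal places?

66.56 m

2758 / 600 = 4.597 → round up to 5 ramp runs. That means 4 intermediate landings.
Horizontal run for 2758 mm of rise at 1:20 is 2758 × 20 = 55160 mm.
Intermediate landings: 4 × 1800 = 7200 mm.
Top and bottom landings: 2 × 2100 = 4200 mm.
Total = 55160 + 7200 + 4200 = 66560 mm.
= 66.56 m.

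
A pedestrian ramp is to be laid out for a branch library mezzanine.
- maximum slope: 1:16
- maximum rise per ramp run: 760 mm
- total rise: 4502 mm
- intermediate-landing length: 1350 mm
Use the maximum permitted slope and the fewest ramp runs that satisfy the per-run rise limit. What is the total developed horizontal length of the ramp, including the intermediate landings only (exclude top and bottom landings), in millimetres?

⌈4502/760⌉ = 6 ramp runs. That means 5 intermediate landings.
Ramp run (horizontal) at 1:16: 4502 × 16 = 72032 mm.
5 intermediate landings contribute 5 × 1350 = 6750 mm.
Developed length = 72032 + 6750 = 78782 mm.

78782 mm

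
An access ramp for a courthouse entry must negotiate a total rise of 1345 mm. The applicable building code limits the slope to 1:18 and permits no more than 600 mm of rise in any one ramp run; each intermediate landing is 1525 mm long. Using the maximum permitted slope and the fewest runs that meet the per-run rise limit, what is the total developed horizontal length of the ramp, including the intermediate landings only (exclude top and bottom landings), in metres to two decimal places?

1345 / 600 = 2.242 → round up to 3 ramp runs. That means 2 intermediate landings.
Ramp run (horizontal) at 1:18: 1345 × 18 = 24210 mm.
Intermediate landings: 2 × 1525 = 3050 mm.
Total developed length = 24210 + 3050 = 27260 mm.
= 27.26 m.

27.26 m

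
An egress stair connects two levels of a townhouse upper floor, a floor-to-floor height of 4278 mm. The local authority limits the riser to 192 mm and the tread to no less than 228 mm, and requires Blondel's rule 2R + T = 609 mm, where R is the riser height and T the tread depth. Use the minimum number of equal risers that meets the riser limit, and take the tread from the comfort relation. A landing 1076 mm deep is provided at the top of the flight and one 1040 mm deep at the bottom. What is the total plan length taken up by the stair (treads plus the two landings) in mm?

4278 / 192 = 22.281 → round up to 23 risers.
R = 4278 ÷ 23 = 186 mm.
From 2R + T = 609: T = 609 − 372 = 237 mm.
Going = (23 − 1) × 237 = 5214 mm.
Enclosure = 5214 + 1076 + 1040 = 7330 mm.

7330 mm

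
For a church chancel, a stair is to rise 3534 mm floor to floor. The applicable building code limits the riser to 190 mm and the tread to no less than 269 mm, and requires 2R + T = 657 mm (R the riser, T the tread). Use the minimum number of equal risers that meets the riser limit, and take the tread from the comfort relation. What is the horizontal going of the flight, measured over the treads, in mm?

5130 mm

3534 / 190 = 18.600 → round up to 19 risers.
Riser R = 3534 / 19 = 186 mm, within the 190 mm limit.
From 2R + T = 657: T = 657 − 372 = 285 mm.
Treads = 19 − 1 = 18; going = 18 × 285 = 5130 mm.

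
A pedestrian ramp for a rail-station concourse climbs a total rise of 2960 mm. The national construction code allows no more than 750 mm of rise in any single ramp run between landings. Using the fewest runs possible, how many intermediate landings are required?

At most 750 each: 2960/750 = 3.95, giving 4 ramp runs.
4 runs are separated by 3 intermediate landings.

3 intermediate landings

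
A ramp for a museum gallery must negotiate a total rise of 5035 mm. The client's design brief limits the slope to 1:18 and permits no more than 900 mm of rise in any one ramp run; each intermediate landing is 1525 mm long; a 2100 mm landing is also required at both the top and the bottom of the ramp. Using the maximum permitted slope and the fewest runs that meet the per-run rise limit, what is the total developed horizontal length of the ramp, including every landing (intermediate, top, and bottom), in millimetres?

102455 mm

5035 / 900 = 5.59, so 6 ramp runs are needed. That means 5 intermediate landings.
Ramp run (horizontal) at 1:18: 5035 × 18 = 90630 mm.
5 intermediate landings contribute 5 × 1525 = 7625 mm.
Top and bottom landings: 2 × 2100 = 4200 mm.
Total = 90630 + 7625 + 4200 = 102455 mm.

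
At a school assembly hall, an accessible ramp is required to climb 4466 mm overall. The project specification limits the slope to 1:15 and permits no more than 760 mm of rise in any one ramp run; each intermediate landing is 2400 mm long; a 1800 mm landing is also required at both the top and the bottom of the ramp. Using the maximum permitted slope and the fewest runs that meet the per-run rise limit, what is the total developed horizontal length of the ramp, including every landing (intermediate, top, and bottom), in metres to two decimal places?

4466 / 760 = 5.88, so 6 ramp runs are needed. That means 5 intermediate landings.
Horizontal run for 4466 mm of rise at 1:15 is 4466 × 15 = 66990 mm.
Intermediate landings: 5 × 2400 = 12000 mm.
Top and bottom landings: 2 × 1800 = 3600 mm.
Total = 66990 + 12000 + 3600 = 82590 mm.
= 82.59 m.

82.59 m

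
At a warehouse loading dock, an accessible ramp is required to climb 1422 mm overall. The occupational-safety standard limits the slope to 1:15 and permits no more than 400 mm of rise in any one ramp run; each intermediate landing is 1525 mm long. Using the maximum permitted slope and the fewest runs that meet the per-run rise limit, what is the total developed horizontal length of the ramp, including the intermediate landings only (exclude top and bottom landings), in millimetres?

25905 mm

At most 400 each: 1422/400 = 3.56, giving 4 ramp runs. That means 3 intermediate landings.
Horizontal run for 1422 mm of rise at 1:15 is 1422 × 15 = 21330 mm.
Intermediate landings: 3 × 1525 = 4575 mm.
Developed length = 21330 + 4575 = 25905 mm.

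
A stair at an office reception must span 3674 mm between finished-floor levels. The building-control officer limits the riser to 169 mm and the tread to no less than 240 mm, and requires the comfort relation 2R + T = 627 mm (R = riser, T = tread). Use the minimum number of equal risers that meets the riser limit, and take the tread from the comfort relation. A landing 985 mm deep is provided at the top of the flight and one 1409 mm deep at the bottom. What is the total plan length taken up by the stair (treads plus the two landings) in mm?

At most 169 each: 3674/169 = 21.74, giving 22 risers.
R = 3674 ÷ 22 = 167 mm.
From 2R + T = 627: T = 627 − 334 = 293 mm.
Going = (22 − 1) × 293 = 6153 mm.
Add landings: 6153 + 985 + 1409 = 8547 mm.

8547 mm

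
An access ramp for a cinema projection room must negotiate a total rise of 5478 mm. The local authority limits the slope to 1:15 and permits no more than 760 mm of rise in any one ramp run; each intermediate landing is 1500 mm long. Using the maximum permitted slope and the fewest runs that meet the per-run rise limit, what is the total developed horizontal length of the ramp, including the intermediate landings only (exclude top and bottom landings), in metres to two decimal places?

92.67 m

⌈5478/760⌉ = 8 ramp runs. That means 7 intermediate landings.
Horizontal run for 5478 mm of rise at 1:15 is 5478 × 15 = 82170 mm.
Intermediate landings: 7 × 1500 = 10500 mm.
Developed length = 82170 + 10500 = 92670 mm.
= 92.67 m.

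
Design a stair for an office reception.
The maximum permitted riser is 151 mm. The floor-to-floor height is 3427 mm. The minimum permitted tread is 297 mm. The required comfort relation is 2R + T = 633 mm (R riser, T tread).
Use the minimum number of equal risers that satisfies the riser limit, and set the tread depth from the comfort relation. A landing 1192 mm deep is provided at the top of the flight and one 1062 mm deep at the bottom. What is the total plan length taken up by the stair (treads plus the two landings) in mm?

9624 mm

3427 / 151 = 22.70, so 23 risers are needed.
Each riser is 3427/23 = 149 mm (≤ 151 mm).
Tread T = 633 − 2 × 149 = 335 mm (≥ 297 mm).
Going = (23 − 1) × 335 = 7370 mm.
Enclosure = 7370 + 1192 + 1062 = 9624 mm.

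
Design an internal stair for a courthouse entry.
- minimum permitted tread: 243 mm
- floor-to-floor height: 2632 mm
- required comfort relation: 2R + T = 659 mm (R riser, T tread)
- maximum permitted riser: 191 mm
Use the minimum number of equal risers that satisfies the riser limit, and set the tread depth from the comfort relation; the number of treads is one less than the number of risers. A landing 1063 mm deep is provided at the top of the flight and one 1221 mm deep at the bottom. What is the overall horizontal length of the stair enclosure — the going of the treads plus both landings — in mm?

At most 191 each: 2632/191 = 13.78, giving 14 risers.
Each riser is 2632/14 = 188 mm (≤ 191 mm).
T = 659 − 2·188 = 283 mm, which satisfies the 243 mm minimum.
Going = (14 − 1) × 283 = 3679 mm.
Enclosure = 3679 + 1063 + 1221 = 5963 mm.

5963 mm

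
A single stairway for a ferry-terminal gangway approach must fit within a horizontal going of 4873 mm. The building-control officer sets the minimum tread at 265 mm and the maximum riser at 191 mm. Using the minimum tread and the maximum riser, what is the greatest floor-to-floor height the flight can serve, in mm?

Treads that fit: ⌊4873 / 265⌋ = 18.
Risers = treads + 1 = 19.
Maximum height = 19 × 191 = 3629 mm.

3629 mm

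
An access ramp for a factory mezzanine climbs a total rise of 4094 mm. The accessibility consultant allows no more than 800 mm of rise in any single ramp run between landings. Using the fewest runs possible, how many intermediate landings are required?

4094 / 800 = 5.12, so 6 ramp runs are needed.
6 runs are separated by 5 intermediate landings.

5 intermediate landings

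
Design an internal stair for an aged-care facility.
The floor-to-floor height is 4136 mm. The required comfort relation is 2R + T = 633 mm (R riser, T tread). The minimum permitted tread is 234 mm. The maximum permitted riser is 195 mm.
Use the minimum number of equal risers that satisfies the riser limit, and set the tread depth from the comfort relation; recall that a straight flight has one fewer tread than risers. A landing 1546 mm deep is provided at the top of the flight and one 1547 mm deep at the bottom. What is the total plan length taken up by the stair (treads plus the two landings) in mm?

⌈4136/195⌉ = 22 risers.
Riser R = 4136 / 22 = 188 mm, within the 195 mm limit.
From 2R + T = 633: T = 633 − 376 = 257 mm.
Treads = 22 − 1 = 21; going = 21 × 257 = 5397 mm.
Enclosure = 5397 + 1546 + 1547 = 8490 mm.

8490 mm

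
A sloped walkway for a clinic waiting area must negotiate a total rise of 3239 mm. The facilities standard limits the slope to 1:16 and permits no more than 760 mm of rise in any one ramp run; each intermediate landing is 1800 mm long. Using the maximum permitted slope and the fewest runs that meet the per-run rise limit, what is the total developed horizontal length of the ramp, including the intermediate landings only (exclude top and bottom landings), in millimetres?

59024 mm

⌈3239/760⌉ = 5 ramp runs. That means 4 intermediate landings.
Ramp run (horizontal) at 1:16: 3239 × 16 = 51824 mm.
Intermediate landings: 4 × 1800 = 7200 mm.
Total developed length = 51824 + 7200 = 59024 mm.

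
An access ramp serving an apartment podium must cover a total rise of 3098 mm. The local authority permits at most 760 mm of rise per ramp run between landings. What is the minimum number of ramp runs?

At most 760 each: 3098/760 = 4.08, giving 5 ramp runs.

5 runs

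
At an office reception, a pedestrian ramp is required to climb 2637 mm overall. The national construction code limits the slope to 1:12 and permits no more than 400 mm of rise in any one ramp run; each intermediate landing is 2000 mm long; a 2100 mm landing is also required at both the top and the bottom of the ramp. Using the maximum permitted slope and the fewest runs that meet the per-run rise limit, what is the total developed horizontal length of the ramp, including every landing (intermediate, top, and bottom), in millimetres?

47844 mm

⌈2637/400⌉ = 7 ramp runs. That means 6 intermediate landings.
Ramp run (horizontal) at 1:12: 2637 × 12 = 31644 mm.
6 intermediate landings contribute 6 × 2000 = 12000 mm.
Top and bottom landings: 2 × 2100 = 4200 mm.
Total = 31644 + 12000 + 4200 = 47844 mm.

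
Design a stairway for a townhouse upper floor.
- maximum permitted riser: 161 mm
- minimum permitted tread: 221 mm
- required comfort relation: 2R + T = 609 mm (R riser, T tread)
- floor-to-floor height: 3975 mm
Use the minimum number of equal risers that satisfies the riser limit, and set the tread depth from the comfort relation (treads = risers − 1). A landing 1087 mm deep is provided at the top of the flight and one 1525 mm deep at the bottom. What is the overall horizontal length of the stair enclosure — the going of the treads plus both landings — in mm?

9596 mm

3975 / 161 = 24.689 → round up to 25 risers.
R = 3975 ÷ 25 = 159 mm.
T = 609 − 2·159 = 291 mm, which satisfies the 221 mm minimum.
Treads = 25 − 1 = 24; going = 24 × 291 = 6984 mm.
Add landings: 6984 + 1087 + 1525 = 9596 mm.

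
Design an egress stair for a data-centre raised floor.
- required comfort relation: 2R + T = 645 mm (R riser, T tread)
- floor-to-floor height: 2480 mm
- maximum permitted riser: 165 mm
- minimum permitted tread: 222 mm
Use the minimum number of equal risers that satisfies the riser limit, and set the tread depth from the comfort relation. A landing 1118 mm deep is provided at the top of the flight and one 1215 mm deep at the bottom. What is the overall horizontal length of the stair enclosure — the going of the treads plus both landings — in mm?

7358 mm

2480 / 165 = 15.030 → round up to 16 risers.
Each riser is 2480/16 = 155 mm (≤ 165 mm).
Tread T = 645 − 2 × 155 = 335 mm (≥ 222 mm).
Going = (16 − 1) × 335 = 5025 mm.
Add landings: 5025 + 1118 + 1215 = 7358 mm.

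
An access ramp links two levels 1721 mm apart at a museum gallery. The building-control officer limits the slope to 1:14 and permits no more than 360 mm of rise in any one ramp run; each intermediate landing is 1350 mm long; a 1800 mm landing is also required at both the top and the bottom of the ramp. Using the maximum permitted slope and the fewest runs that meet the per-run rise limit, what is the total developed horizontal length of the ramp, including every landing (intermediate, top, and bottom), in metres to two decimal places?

⌈1721/360⌉ = 5 ramp runs. That means 4 intermediate landings.
Horizontal run for 1721 mm of rise at 1:14 is 1721 × 14 = 24094 mm.
Intermediate landings: 4 × 1350 = 5400 mm.
Top and bottom landings: 2 × 1800 = 3600 mm.
Total = 24094 + 5400 + 3600 = 33094 mm.
= 33.09 m.

33.09 m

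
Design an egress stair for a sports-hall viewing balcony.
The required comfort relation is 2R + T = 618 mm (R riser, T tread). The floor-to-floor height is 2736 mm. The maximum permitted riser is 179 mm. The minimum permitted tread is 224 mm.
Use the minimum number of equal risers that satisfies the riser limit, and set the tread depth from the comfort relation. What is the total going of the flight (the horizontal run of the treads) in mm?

4140 mm

At most 179 each: 2736/179 = 15.28, giving 16 risers.
Each riser is 2736/16 = 171 mm (≤ 179 mm).
T = 618 − 2·171 = 276 mm, which satisfies the 224 mm minimum.
16 risers give 15 treads; going = 15 × 276 = 4140 mm.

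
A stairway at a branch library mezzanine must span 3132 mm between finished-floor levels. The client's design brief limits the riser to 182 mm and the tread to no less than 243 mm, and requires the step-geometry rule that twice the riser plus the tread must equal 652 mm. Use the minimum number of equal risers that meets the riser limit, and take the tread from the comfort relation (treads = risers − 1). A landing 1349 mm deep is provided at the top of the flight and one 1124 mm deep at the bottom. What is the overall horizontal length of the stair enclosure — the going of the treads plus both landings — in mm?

7641 mm

At most 182 each: 3132/182 = 17.21, giving 18 risers.
R = 3132 ÷ 18 = 174 mm.
T = 652 − 2·174 = 304 mm, which satisfies the 243 mm minimum.
Treads = 18 − 1 = 17; going = 17 × 304 = 5168 mm.
Enclosure = 5168 + 1349 + 1124 = 7641 mm.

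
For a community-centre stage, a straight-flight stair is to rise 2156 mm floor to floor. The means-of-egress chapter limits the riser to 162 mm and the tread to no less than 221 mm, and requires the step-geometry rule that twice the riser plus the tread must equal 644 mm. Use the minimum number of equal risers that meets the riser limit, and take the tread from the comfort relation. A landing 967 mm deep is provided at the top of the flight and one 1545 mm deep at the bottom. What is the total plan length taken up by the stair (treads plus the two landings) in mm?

6880 mm

2156 / 162 = 13.31, so 14 risers are needed.
R = 2156 ÷ 14 = 154 mm.
Tread T = 644 − 2 × 154 = 336 mm (≥ 221 mm).
14 risers give 13 treads; going = 13 × 336 = 4368 mm.
Enclosure = 4368 + 967 + 1545 = 6880 mm.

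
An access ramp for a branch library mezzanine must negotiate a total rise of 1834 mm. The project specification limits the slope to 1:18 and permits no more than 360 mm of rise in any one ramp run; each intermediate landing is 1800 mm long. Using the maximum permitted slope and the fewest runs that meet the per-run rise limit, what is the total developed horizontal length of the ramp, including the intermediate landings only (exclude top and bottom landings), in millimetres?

⌈1834/360⌉ = 6 ramp runs. That means 5 intermediate landings.
Ramp run (horizontal) at 1:18: 1834 × 18 = 33012 mm.
5 intermediate landings contribute 5 × 1800 = 9000 mm.
Developed length = 33012 + 9000 = 42012 mm.

42012 mm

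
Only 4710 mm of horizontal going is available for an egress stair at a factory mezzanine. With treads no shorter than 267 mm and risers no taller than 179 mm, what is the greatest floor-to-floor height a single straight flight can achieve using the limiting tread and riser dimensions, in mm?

4710 / 267 = 17.64, so 17 treads fit.
Risers = treads + 1 = 18.
Maximum height = 18 × 179 = 3222 mm.

3222 mm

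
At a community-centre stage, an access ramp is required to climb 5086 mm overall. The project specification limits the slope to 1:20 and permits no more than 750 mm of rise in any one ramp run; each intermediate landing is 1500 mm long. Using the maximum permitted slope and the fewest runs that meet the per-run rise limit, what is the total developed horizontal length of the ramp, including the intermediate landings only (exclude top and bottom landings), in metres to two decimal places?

110.72 m

5086 / 750 = 6.781 → round up to 7 ramp runs. That means 6 intermediate landings.
Ramp run (horizontal) at 1:20: 5086 × 20 = 101720 mm.
6 intermediate landings contribute 6 × 1500 = 9000 mm.
Developed length = 101720 + 9000 = 110720 mm.
= 110.72 m.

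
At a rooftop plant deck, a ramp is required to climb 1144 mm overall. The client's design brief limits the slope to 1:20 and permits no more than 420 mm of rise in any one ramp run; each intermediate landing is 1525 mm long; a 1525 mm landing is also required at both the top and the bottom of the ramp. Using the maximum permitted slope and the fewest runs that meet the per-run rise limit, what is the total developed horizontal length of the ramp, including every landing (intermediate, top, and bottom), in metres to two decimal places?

28.98 m

1144 / 420 = 2.72, so 3 ramp runs are needed. That means 2 intermediate landings.
Ramp run (horizontal) at 1:20: 1144 × 20 = 22880 mm.
Intermediate landings: 2 × 1525 = 3050 mm.
Top and bottom landings: 2 × 1525 = 3050 mm.
Total = 22880 + 3050 + 3050 = 28980 mm.
= 28.98 m.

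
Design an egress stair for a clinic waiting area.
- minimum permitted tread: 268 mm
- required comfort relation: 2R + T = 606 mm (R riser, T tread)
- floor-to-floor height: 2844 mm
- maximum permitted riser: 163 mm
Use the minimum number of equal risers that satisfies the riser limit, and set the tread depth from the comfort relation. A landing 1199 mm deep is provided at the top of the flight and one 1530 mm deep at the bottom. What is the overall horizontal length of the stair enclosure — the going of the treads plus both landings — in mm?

2844 / 163 = 17.448 → round up to 18 risers.
Riser R = 2844 / 18 = 158 mm, within the 163 mm limit.
From 2R + T = 606: T = 606 − 316 = 290 mm.
Going = (18 − 1) × 290 = 4930 mm.
Add landings: 4930 + 1199 + 1530 = 7659 mm.

7659 mm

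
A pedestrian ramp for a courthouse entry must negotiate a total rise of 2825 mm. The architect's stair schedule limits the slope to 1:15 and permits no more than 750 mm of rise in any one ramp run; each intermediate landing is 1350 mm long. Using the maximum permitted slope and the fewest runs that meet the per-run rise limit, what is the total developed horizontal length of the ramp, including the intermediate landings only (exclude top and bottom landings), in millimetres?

46425 mm

2825 / 750 = 3.767 → round up to 4 ramp runs. That means 3 intermediate landings.
Horizontal run for 2825 mm of rise at 1:15 is 2825 × 15 = 42375 mm.
Intermediate landings: 3 × 1350 = 4050 mm.
Total developed length = 42375 + 4050 = 46425 mm.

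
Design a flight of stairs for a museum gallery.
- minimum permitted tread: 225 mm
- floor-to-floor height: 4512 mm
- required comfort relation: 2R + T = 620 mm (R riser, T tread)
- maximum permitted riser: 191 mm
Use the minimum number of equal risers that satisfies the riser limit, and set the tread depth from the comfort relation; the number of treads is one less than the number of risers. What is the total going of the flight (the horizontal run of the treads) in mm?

5612 mm

⌈4512/191⌉ = 24 risers.
Riser R = 4512 / 24 = 188 mm, within the 191 mm limit.
T = 620 − 2·188 = 244 mm, which satisfies the 225 mm minimum.
Treads = 24 − 1 = 23; going = 23 × 244 = 5612 mm.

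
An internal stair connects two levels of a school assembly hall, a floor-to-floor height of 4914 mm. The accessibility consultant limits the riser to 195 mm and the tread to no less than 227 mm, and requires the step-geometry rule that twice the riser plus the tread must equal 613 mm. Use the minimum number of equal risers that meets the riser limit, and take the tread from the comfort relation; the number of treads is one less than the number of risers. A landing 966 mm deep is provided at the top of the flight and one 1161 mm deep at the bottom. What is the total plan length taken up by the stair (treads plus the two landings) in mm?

4914 / 195 = 25.20, so 26 risers are needed.
R = 4914 ÷ 26 = 189 mm.
T = 613 − 2·189 = 235 mm, which satisfies the 227 mm minimum.
Treads = 26 − 1 = 25; going = 25 × 235 = 5875 mm.
Enclosure = 5875 + 966 + 1161 = 8002 mm.

8002 mm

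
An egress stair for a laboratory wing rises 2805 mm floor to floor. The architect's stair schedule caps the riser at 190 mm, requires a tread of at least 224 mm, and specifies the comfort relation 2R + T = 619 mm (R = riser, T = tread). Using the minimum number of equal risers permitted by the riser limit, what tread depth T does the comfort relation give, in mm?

At most 190 each: 2805/190 = 14.76, giving 15 risers.
Each riser is 2805/15 = 187 mm (≤ 190 mm).
From 2R + T = 619: T = 619 − 374 = 245 mm.

245 mm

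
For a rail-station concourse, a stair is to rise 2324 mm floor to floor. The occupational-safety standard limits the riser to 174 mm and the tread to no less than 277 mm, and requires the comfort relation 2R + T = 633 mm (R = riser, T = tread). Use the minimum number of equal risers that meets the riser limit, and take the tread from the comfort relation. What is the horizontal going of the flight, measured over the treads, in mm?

3913 mm

⌈2324/174⌉ = 14 risers.
Riser R = 2324 / 14 = 166 mm, within the 174 mm limit.
T = 633 − 2·166 = 301 mm, which satisfies the 277 mm minimum.
Treads = 14 − 1 = 13; going = 13 × 301 = 3913 mm.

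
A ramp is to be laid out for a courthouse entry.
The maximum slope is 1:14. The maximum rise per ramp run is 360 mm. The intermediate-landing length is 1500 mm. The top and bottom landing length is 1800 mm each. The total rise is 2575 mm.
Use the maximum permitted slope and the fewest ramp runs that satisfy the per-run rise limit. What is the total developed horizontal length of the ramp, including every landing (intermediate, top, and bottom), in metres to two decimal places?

50.15 m

2575 / 360 = 7.153 → round up to 8 ramp runs. That means 7 intermediate landings.
Ramp run (horizontal) at 1:14: 2575 × 14 = 36050 mm.
7 intermediate landings contribute 7 × 1500 = 10500 mm.
Top and bottom landings: 2 × 1800 = 3600 mm.
Total = 36050 + 10500 + 3600 = 50150 mm.
= 50.15 m.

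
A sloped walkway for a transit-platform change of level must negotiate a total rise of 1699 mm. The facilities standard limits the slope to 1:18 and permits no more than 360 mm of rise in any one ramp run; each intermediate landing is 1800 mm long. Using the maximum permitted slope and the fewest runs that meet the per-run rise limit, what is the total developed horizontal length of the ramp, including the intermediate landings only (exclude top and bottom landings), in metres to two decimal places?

37.78 m

1699 / 360 = 4.72, so 5 ramp runs are needed. That means 4 intermediate landings.
Horizontal run for 1699 mm of rise at 1:18 is 1699 × 18 = 30582 mm.
4 intermediate landings contribute 4 × 1800 = 7200 mm.
Developed length = 30582 + 7200 = 37782 mm.
= 37.78 m.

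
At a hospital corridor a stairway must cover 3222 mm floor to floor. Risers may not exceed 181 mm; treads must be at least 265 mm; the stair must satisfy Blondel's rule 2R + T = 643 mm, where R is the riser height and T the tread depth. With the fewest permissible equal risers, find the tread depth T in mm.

⌈3222/181⌉ = 18 risers.
Each riser is 3222/18 = 179 mm (≤ 181 mm).
From 2R + T = 643: T = 643 − 358 = 285 mm.

285 mm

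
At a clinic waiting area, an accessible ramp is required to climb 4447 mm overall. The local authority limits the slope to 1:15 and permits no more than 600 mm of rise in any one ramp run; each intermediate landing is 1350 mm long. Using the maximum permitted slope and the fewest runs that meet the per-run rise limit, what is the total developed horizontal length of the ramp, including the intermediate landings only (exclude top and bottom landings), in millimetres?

76155 mm

⌈4447/600⌉ = 8 ramp runs. That means 7 intermediate landings.
Ramp run (horizontal) at 1:15: 4447 × 15 = 66705 mm.
Intermediate landings: 7 × 1350 = 9450 mm.
Total developed length = 66705 + 9450 = 76155 mm.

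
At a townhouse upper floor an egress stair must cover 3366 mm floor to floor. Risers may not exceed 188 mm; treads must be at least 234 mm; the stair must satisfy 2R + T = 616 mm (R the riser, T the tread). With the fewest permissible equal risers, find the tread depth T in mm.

242 mm

3366 / 188 = 17.90, so 18 risers are needed.
Riser R = 3366 / 18 = 187 mm, within the 188 mm limit.
T = 616 − 2·187 = 242 mm, which satisfies the 234 mm minimum.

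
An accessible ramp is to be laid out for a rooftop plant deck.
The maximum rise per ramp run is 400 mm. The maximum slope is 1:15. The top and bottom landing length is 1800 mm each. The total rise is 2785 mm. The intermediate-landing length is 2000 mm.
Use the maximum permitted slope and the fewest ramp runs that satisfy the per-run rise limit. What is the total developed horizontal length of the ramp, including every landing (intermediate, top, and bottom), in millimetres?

57375 mm

2785 / 400 = 6.963 → round up to 7 ramp runs. That means 6 intermediate landings.
Horizontal run for 2785 mm of rise at 1:15 is 2785 × 15 = 41775 mm.
6 intermediate landings contribute 6 × 2000 = 12000 mm.
Top and bottom landings: 2 × 1800 = 3600 mm.
Total = 41775 + 12000 + 3600 = 57375 mm.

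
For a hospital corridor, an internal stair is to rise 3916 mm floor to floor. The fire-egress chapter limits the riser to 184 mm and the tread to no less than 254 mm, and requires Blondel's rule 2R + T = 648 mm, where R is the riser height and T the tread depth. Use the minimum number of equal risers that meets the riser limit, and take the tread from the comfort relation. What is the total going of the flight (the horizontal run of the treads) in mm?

3916 / 184 = 21.28, so 22 risers are needed.
Each riser is 3916/22 = 178 mm (≤ 184 mm).
From 2R + T = 648: T = 648 − 356 = 292 mm.
Treads = 22 − 1 = 21; going = 21 × 292 = 6132 mm.

6132 mm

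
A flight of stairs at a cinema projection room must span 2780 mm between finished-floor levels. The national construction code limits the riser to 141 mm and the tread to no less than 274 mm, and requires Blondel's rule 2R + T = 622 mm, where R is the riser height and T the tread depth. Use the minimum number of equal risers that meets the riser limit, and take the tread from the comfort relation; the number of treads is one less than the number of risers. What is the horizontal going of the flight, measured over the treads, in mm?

6536 mm

2780 / 141 = 19.72, so 20 risers are needed.
Each riser is 2780/20 = 139 mm (≤ 141 mm).
T = 622 − 2·139 = 344 mm, which satisfies the 274 mm minimum.
Treads = 20 − 1 = 19; going = 19 × 344 = 6536 mm.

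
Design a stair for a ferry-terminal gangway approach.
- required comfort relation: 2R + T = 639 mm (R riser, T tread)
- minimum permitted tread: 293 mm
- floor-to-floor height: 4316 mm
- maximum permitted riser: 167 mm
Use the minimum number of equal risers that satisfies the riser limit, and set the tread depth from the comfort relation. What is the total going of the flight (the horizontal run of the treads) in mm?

⌈4316/167⌉ = 26 risers.
Each riser is 4316/26 = 166 mm (≤ 167 mm).
From 2R + T = 639: T = 639 − 332 = 307 mm.
Going = (26 − 1) × 307 = 7675 mm.

7675 mm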